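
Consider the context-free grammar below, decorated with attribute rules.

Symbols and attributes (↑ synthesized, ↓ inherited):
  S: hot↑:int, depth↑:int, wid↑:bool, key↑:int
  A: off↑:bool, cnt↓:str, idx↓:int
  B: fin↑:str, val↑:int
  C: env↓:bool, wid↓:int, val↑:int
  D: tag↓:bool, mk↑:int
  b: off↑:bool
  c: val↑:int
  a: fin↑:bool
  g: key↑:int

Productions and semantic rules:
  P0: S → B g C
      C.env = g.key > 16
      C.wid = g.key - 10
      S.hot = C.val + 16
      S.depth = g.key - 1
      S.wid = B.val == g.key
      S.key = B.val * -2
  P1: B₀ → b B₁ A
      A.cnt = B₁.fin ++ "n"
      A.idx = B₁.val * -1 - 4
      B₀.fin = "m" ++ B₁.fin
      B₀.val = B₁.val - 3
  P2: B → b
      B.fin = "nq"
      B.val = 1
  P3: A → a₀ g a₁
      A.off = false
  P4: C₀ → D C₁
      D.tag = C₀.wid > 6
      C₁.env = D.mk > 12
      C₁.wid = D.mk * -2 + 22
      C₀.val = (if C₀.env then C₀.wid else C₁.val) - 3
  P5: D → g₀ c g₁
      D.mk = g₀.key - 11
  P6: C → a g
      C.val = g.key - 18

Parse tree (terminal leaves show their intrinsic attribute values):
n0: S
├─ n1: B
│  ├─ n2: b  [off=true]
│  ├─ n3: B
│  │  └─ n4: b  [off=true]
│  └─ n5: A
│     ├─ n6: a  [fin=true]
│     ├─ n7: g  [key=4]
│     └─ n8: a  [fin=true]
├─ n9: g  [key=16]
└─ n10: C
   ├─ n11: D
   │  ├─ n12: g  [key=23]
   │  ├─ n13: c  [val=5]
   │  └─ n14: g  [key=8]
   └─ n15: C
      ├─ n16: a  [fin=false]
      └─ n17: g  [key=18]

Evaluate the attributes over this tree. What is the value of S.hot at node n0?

13

1. n2.off = true  [terminal]
2. n4.off = true  [terminal]
3. n3.fin = "nq"  ["nq"]
4. n3.val = 1  [1]
5. n5.cnt = "nqn"  [B₁.fin ++ "n"]
6. n5.idx = -5  [B₁.val * -1 - 4]
7. n6.fin = true  [terminal]
8. n7.key = 4  [terminal]
9. n8.fin = true  [terminal]
10. n5.off = false  [false]
11. n1.fin = "mnq"  ["m" ++ B₁.fin]
12. n1.val = -2  [B₁.val - 3]
13. n9.key = 16  [terminal]
14. n10.env = false  [g.key > 16]
15. n10.wid = 6  [g.key - 10]
16. n11.tag = false  [C₀.wid > 6]
17. n12.key = 23  [terminal]
18. n13.val = 5  [terminal]
19. n14.key = 8  [terminal]
20. n11.mk = 12  [g₀.key - 11]
21. n15.env = false  [D.mk > 12]
22. n15.wid = -2  [D.mk * -2 + 22]
23. n16.fin = false  [terminal]
24. n17.key = 18  [terminal]
25. n15.val = 0  [g.key - 18]
26. n10.val = -3  [(if C₀.env then C₀.wid else C₁.val) - 3]
27. n0.hot = 13  [C.val + 16]
28. n0.depth = 15  [g.key - 1]
29. n0.wid = false  [B.val == g.key]
30. n0.key = 4  [B.val * -2]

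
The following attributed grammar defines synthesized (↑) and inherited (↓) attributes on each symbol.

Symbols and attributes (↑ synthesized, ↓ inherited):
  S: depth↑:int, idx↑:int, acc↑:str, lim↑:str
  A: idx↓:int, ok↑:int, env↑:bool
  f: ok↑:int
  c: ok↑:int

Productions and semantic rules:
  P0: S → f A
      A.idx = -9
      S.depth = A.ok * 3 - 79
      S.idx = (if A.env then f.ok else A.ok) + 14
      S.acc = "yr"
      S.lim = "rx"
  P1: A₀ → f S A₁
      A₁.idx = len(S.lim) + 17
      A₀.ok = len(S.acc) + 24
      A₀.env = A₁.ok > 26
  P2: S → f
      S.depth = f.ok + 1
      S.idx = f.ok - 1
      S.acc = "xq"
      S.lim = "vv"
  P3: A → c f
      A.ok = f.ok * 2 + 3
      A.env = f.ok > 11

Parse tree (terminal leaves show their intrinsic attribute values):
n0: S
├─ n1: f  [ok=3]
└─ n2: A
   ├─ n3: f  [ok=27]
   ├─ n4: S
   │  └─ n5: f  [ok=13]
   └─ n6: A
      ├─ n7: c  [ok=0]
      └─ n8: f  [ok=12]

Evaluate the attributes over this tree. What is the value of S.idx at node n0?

1. n1.ok = 3  [terminal]
2. n2.idx = -9  [-9]
3. n3.ok = 27  [terminal]
4. n5.ok = 13  [terminal]
5. n4.depth = 14  [f.ok + 1]
6. n4.idx = 12  [f.ok - 1]
7. n4.acc = "xq"  ["xq"]
8. n4.lim = "vv"  ["vv"]
9. n6.idx = 19  [len(S.lim) + 17]
10. n7.ok = 0  [terminal]
11. n8.ok = 12  [terminal]
12. n6.ok = 27  [f.ok * 2 + 3]
13. n6.env = true  [f.ok > 11]
14. n2.ok = 26  [len(S.acc) + 24]
15. n2.env = true  [A₁.ok > 26]
16. n0.depth = -1  [A.ok * 3 - 79]
17. n0.idx = 17  [(if A.env then f.ok else A.ok) + 14]
18. n0.acc = "yr"  ["yr"]
19. n0.lim = "rx"  ["rx"]

17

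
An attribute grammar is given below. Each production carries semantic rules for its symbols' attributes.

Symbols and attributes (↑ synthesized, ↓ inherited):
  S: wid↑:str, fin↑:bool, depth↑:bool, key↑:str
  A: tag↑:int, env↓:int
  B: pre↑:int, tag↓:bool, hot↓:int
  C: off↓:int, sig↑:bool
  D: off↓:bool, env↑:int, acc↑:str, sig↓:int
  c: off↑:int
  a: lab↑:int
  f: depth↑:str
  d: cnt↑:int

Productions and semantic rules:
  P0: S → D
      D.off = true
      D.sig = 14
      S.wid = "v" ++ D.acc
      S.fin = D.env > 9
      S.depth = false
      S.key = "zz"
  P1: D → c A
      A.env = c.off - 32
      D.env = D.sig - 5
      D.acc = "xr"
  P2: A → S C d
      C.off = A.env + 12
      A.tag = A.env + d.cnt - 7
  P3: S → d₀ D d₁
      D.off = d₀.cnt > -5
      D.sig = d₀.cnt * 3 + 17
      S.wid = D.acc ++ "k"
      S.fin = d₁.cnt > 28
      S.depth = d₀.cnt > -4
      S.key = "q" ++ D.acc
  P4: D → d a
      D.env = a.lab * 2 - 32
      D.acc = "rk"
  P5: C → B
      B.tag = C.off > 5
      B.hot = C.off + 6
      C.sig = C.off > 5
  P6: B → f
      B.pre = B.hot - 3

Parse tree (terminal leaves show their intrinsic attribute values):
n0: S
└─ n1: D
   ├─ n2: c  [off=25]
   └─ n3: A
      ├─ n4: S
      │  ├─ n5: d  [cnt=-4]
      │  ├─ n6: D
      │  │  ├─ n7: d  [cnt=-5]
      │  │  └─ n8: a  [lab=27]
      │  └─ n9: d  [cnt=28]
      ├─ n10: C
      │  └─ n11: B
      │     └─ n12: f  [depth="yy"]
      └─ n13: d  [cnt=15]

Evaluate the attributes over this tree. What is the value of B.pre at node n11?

8

1. n1.off = true  [true]
2. n1.sig = 14  [14]
3. n2.off = 25  [terminal]
4. n3.env = -7  [c.off - 32]
5. n5.cnt = -4  [terminal]
6. n6.off = true  [d₀.cnt > -5]
7. n6.sig = 5  [d₀.cnt * 3 + 17]
8. n7.cnt = -5  [terminal]
9. n8.lab = 27  [terminal]
10. n6.env = 22  [a.lab * 2 - 32]
11. n6.acc = "rk"  ["rk"]
12. n9.cnt = 28  [terminal]
13. n4.wid = "rkk"  [D.acc ++ "k"]
14. n4.fin = false  [d₁.cnt > 28]
15. n4.depth = false  [d₀.cnt > -4]
16. n4.key = "qrk"  ["q" ++ D.acc]
17. n10.off = 5  [A.env + 12]
18. n11.tag = false  [C.off > 5]
19. n11.hot = 11  [C.off + 6]
20. n12.depth = "yy"  [terminal]
21. n11.pre = 8  [B.hot - 3]
22. n10.sig = false  [C.off > 5]
23. n13.cnt = 15  [terminal]
24. n3.tag = 1  [A.env + d.cnt - 7]
25. n1.env = 9  [D.sig - 5]
26. n1.acc = "xr"  ["xr"]
27. n0.wid = "vxr"  ["v" ++ D.acc]
28. n0.fin = false  [D.env > 9]
29. n0.depth = false  [false]
30. n0.key = "zz"  ["zz"]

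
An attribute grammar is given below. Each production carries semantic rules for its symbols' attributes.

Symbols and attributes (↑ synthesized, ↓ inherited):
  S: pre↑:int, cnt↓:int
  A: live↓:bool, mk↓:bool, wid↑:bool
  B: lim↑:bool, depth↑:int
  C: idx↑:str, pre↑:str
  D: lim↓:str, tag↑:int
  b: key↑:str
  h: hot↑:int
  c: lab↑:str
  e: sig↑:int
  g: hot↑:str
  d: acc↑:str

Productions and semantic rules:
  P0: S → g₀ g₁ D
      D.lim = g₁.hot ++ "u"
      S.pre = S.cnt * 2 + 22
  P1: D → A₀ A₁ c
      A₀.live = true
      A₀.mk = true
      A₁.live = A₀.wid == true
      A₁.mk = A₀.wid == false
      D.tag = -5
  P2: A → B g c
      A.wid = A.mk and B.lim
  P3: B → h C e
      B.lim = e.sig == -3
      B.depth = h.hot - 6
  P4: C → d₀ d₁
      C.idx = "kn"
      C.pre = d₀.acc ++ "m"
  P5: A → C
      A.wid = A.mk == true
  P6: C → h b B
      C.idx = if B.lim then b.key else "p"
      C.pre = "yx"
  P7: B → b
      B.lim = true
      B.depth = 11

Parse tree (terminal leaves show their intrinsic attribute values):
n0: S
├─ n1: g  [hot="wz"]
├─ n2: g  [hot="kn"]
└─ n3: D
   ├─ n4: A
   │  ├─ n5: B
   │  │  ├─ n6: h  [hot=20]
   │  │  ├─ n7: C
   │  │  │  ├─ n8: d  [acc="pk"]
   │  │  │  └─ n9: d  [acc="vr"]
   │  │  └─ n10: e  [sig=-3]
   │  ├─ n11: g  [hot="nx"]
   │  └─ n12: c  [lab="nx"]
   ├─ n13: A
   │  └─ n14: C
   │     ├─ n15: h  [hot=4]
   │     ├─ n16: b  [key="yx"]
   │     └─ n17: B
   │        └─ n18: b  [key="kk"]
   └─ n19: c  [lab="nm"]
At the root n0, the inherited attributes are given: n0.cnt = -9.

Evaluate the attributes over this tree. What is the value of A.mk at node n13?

false

1. n0.cnt = -9  [given at root]
2. n1.hot = "wz"  [terminal]
3. n2.hot = "kn"  [terminal]
4. n3.lim = "knu"  [g₁.hot ++ "u"]
5. n4.live = true  [true]
6. n4.mk = true  [true]
7. n6.hot = 20  [terminal]
8. n8.acc = "pk"  [terminal]
9. n9.acc = "vr"  [terminal]
10. n7.idx = "kn"  ["kn"]
11. n7.pre = "pkm"  [d₀.acc ++ "m"]
12. n10.sig = -3  [terminal]
13. n5.lim = true  [e.sig == -3]
14. n5.depth = 14  [h.hot - 6]
15. n11.hot = "nx"  [terminal]
16. n12.lab = "nx"  [terminal]
17. n4.wid = true  [A.mk and B.lim]
18. n13.live = true  [A₀.wid == true]
19. n13.mk = false  [A₀.wid == false]
20. n15.hot = 4  [terminal]
21. n16.key = "yx"  [terminal]
22. n18.key = "kk"  [terminal]
23. n17.lim = true  [true]
24. n17.depth = 11  [11]
25. n14.idx = "yx"  [if B.lim then b.key else "p"]
26. n14.pre = "yx"  ["yx"]
27. n13.wid = false  [A.mk == true]
28. n19.lab = "nm"  [terminal]
29. n3.tag = -5  [-5]
30. n0.pre = 4  [S.cnt * 2 + 22]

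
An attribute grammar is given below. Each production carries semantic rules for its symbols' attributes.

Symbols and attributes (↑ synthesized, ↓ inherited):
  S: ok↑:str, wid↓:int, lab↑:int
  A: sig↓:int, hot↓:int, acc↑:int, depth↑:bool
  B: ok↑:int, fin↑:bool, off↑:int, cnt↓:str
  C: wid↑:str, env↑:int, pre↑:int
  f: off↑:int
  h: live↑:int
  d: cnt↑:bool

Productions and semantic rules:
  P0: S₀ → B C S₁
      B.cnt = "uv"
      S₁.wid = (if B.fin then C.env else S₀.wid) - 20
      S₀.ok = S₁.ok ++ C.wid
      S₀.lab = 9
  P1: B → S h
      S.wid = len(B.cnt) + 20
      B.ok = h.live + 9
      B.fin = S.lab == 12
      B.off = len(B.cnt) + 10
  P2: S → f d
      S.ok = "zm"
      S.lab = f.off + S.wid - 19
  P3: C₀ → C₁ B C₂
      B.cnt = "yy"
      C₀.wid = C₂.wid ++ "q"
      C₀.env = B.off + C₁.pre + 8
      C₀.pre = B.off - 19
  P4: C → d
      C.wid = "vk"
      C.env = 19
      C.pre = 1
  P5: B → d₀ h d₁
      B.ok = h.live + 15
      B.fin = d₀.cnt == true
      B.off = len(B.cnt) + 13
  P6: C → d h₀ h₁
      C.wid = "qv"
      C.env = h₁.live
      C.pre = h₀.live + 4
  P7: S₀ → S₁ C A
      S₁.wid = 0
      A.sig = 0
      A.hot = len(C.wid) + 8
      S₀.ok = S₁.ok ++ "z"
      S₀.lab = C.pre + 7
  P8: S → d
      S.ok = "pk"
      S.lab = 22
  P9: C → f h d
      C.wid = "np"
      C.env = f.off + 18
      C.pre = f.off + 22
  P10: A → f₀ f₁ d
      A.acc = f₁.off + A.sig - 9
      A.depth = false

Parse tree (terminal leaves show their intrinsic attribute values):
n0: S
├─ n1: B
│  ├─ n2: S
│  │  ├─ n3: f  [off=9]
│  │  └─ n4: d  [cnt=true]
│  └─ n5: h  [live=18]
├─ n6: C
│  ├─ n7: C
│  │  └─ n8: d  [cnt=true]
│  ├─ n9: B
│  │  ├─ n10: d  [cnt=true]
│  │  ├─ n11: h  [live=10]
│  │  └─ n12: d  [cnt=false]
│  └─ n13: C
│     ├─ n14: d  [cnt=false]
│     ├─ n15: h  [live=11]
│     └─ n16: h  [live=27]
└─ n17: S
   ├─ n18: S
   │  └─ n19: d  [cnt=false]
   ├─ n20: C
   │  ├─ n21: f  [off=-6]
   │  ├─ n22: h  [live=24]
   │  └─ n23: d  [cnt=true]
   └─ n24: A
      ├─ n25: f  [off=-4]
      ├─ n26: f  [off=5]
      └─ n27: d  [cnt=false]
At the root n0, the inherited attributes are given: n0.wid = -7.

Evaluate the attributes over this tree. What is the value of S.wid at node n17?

4

1. n0.wid = -7  [given at root]
2. n1.cnt = "uv"  ["uv"]
3. n2.wid = 22  [len(B.cnt) + 20]
4. n3.off = 9  [terminal]
5. n4.cnt = true  [terminal]
6. n2.ok = "zm"  ["zm"]
7. n2.lab = 12  [f.off + S.wid - 19]
8. n5.live = 18  [terminal]
9. n1.ok = 27  [h.live + 9]
10. n1.fin = true  [S.lab == 12]
11. n1.off = 12  [len(B.cnt) + 10]
12. n8.cnt = true  [terminal]
13. n7.wid = "vk"  ["vk"]
14. n7.env = 19  [19]
15. n7.pre = 1  [1]
16. n9.cnt = "yy"  ["yy"]
17. n10.cnt = true  [terminal]
18. n11.live = 10  [terminal]
19. n12.cnt = false  [terminal]
20. n9.ok = 25  [h.live + 15]
21. n9.fin = true  [d₀.cnt == true]
22. n9.off = 15  [len(B.cnt) + 13]
23. n14.cnt = false  [terminal]
24. n15.live = 11  [terminal]
25. n16.live = 27  [terminal]
26. n13.wid = "qv"  ["qv"]
27. n13.env = 27  [h₁.live]
28. n13.pre = 15  [h₀.live + 4]
29. n6.wid = "qvq"  [C₂.wid ++ "q"]
30. n6.env = 24  [B.off + C₁.pre + 8]
31. n6.pre = -4  [B.off - 19]
32. n17.wid = 4  [(if B.fin then C.env else S₀.wid) - 20]
33. n18.wid = 0  [0]
34. n19.cnt = false  [terminal]
35. n18.ok = "pk"  ["pk"]
36. n18.lab = 22  [22]
37. n21.off = -6  [terminal]
38. n22.live = 24  [terminal]
39. n23.cnt = true  [terminal]
40. n20.wid = "np"  ["np"]
41. n20.env = 12  [f.off + 18]
42. n20.pre = 16  [f.off + 22]
43. n24.sig = 0  [0]
44. n24.hot = 10  [len(C.wid) + 8]
45. n25.off = -4  [terminal]
46. n26.off = 5  [terminal]
47. n27.cnt = false  [terminal]
48. n24.acc = -4  [f₁.off + A.sig - 9]
49. n24.depth = false  [false]
50. n17.ok = "pkz"  [S₁.ok ++ "z"]
51. n17.lab = 23  [C.pre + 7]
52. n0.ok = "pkzqvq"  [S₁.ok ++ C.wid]
53. n0.lab = 9  [9]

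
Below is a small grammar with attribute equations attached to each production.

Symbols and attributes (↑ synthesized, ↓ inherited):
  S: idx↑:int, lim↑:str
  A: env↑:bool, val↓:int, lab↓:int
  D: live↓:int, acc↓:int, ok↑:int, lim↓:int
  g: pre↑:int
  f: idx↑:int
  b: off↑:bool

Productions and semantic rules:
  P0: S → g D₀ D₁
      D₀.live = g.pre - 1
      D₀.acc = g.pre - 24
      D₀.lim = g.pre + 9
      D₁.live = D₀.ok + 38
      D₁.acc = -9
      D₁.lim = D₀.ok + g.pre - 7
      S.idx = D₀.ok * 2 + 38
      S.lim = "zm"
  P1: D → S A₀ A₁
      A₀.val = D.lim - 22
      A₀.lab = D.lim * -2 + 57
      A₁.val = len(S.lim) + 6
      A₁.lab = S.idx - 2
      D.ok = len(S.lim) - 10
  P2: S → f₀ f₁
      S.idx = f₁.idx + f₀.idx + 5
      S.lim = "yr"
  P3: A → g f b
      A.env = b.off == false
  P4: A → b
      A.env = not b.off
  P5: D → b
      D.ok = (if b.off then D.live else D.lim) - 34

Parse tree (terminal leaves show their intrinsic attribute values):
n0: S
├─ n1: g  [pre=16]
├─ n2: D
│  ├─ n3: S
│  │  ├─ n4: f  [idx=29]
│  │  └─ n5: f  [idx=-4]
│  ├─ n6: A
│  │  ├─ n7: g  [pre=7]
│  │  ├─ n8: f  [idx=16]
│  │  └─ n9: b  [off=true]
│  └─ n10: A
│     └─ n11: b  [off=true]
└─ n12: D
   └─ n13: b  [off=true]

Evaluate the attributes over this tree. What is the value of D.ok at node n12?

-4

1. n1.pre = 16  [terminal]
2. n2.live = 15  [g.pre - 1]
3. n2.acc = -8  [g.pre - 24]
4. n2.lim = 25  [g.pre + 9]
5. n4.idx = 29  [terminal]
6. n5.idx = -4  [terminal]
7. n3.idx = 30  [f₁.idx + f₀.idx + 5]
8. n3.lim = "yr"  ["yr"]
9. n6.val = 3  [D.lim - 22]
10. n6.lab = 7  [D.lim * -2 + 57]
11. n7.pre = 7  [terminal]
12. n8.idx = 16  [terminal]
13. n9.off = true  [terminal]
14. n6.env = false  [b.off == false]
15. n10.val = 8  [len(S.lim) + 6]
16. n10.lab = 28  [S.idx - 2]
17. n11.off = true  [terminal]
18. n10.env = false  [not b.off]
19. n2.ok = -8  [len(S.lim) - 10]
20. n12.live = 30  [D₀.ok + 38]
21. n12.acc = -9  [-9]
22. n12.lim = 1  [D₀.ok + g.pre - 7]
23. n13.off = true  [terminal]
24. n12.ok = -4  [(if b.off then D.live else D.lim) - 34]
25. n0.idx = 22  [D₀.ok * 2 + 38]
26. n0.lim = "zm"  ["zm"]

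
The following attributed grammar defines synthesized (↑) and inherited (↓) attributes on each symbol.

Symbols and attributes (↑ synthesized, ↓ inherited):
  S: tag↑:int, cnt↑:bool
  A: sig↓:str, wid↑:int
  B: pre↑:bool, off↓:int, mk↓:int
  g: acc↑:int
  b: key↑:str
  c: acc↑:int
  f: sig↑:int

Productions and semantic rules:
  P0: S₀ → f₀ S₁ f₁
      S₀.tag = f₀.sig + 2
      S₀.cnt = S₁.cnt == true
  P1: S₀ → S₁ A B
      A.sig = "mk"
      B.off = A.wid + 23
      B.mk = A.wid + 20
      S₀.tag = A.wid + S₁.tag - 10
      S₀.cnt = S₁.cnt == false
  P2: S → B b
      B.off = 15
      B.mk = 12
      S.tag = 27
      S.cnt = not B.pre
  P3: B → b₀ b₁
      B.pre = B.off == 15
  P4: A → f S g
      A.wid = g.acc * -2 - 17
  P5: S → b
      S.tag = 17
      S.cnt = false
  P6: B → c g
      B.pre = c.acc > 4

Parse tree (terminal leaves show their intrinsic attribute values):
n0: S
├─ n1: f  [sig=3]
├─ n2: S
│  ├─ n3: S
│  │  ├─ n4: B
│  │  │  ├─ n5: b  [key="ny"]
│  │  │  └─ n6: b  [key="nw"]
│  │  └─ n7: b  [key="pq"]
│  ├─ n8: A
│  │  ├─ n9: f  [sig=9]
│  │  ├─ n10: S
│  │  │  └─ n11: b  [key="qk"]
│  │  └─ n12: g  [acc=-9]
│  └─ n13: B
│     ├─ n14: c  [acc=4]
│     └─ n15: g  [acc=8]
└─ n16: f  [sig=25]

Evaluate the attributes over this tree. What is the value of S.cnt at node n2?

true

1. n1.sig = 3  [terminal]
2. n4.off = 15  [15]
3. n4.mk = 12  [12]
4. n5.key = "ny"  [terminal]
5. n6.key = "nw"  [terminal]
6. n4.pre = true  [B.off == 15]
7. n7.key = "pq"  [terminal]
8. n3.tag = 27  [27]
9. n3.cnt = false  [not B.pre]
10. n8.sig = "mk"  ["mk"]
11. n9.sig = 9  [terminal]
12. n11.key = "qk"  [terminal]
13. n10.tag = 17  [17]
14. n10.cnt = false  [false]
15. n12.acc = -9  [terminal]
16. n8.wid = 1  [g.acc * -2 - 17]
17. n13.off = 24  [A.wid + 23]
18. n13.mk = 21  [A.wid + 20]
19. n14.acc = 4  [terminal]
20. n15.acc = 8  [terminal]
21. n13.pre = false  [c.acc > 4]
22. n2.tag = 18  [A.wid + S₁.tag - 10]
23. n2.cnt = true  [S₁.cnt == false]
24. n16.sig = 25  [terminal]
25. n0.tag = 5  [f₀.sig + 2]
26. n0.cnt = true  [S₁.cnt == true]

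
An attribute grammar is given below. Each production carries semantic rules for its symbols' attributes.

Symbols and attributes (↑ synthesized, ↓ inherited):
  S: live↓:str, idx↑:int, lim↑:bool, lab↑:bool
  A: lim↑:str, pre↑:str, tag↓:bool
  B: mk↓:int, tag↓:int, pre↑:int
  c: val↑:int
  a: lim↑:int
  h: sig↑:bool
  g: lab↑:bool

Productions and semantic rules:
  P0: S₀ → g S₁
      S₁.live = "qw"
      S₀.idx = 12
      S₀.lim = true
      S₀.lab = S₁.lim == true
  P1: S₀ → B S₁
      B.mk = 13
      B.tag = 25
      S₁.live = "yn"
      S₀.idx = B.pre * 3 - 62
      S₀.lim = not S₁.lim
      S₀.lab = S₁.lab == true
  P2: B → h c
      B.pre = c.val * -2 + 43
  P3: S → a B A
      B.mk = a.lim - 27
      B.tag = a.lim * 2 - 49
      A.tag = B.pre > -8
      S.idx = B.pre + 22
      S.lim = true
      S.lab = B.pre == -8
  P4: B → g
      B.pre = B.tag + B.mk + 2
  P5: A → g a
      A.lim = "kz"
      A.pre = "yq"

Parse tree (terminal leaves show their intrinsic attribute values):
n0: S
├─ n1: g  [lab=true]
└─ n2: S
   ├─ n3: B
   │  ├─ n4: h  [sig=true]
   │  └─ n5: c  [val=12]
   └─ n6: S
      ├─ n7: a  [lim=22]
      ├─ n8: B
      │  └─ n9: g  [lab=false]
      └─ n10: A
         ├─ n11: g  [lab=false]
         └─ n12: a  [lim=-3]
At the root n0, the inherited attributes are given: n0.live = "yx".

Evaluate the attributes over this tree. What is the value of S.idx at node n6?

1. n0.live = "yx"  [given at root]
2. n1.lab = true  [terminal]
3. n2.live = "qw"  ["qw"]
4. n3.mk = 13  [13]
5. n3.tag = 25  [25]
6. n4.sig = true  [terminal]
7. n5.val = 12  [terminal]
8. n3.pre = 19  [c.val * -2 + 43]
9. n6.live = "yn"  ["yn"]
10. n7.lim = 22  [terminal]
11. n8.mk = -5  [a.lim - 27]
12. n8.tag = -5  [a.lim * 2 - 49]
13. n9.lab = false  [terminal]
14. n8.pre = -8  [B.tag + B.mk + 2]
15. n10.tag = false  [B.pre > -8]
16. n11.lab = false  [terminal]
17. n12.lim = -3  [terminal]
18. n10.lim = "kz"  ["kz"]
19. n10.pre = "yq"  ["yq"]
20. n6.idx = 14  [B.pre + 22]
21. n6.lim = true  [true]
22. n6.lab = true  [B.pre == -8]
23. n2.idx = -5  [B.pre * 3 - 62]
24. n2.lim = false  [not S₁.lim]
25. n2.lab = true  [S₁.lab == true]
26. n0.idx = 12  [12]
27. n0.lim = true  [true]
28. n0.lab = false  [S₁.lim == true]

14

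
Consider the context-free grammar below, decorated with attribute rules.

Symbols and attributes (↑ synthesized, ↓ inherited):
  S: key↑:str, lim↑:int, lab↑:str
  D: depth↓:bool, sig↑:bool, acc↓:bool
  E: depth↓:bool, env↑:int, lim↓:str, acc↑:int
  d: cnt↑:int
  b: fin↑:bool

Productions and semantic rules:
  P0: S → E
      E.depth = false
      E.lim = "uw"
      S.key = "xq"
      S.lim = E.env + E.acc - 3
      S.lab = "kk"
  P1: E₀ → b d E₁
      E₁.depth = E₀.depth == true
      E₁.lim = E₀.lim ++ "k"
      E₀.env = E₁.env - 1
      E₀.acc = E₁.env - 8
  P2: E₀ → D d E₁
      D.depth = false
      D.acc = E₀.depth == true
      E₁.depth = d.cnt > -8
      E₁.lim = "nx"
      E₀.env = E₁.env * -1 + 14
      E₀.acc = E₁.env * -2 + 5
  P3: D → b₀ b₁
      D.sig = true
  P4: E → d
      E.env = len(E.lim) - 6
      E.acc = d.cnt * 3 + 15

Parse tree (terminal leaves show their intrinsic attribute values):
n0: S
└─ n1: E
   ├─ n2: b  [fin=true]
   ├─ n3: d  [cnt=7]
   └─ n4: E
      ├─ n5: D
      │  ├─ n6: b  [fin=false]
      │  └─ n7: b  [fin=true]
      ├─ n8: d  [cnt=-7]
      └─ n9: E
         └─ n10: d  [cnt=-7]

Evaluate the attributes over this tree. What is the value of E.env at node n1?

17

1. n1.depth = false  [false]
2. n1.lim = "uw"  ["uw"]
3. n2.fin = true  [terminal]
4. n3.cnt = 7  [terminal]
5. n4.depth = false  [E₀.depth == true]
6. n4.lim = "uwk"  [E₀.lim ++ "k"]
7. n5.depth = false  [false]
8. n5.acc = false  [E₀.depth == true]
9. n6.fin = false  [terminal]
10. n7.fin = true  [terminal]
11. n5.sig = true  [true]
12. n8.cnt = -7  [terminal]
13. n9.depth = true  [d.cnt > -8]
14. n9.lim = "nx"  ["nx"]
15. n10.cnt = -7  [terminal]
16. n9.env = -4  [len(E.lim) - 6]
17. n9.acc = -6  [d.cnt * 3 + 15]
18. n4.env = 18  [E₁.env * -1 + 14]
19. n4.acc = 13  [E₁.env * -2 + 5]
20. n1.env = 17  [E₁.env - 1]
21. n1.acc = 10  [E₁.env - 8]
22. n0.key = "xq"  ["xq"]
23. n0.lim = 24  [E.env + E.acc - 3]
24. n0.lab = "kk"  ["kk"]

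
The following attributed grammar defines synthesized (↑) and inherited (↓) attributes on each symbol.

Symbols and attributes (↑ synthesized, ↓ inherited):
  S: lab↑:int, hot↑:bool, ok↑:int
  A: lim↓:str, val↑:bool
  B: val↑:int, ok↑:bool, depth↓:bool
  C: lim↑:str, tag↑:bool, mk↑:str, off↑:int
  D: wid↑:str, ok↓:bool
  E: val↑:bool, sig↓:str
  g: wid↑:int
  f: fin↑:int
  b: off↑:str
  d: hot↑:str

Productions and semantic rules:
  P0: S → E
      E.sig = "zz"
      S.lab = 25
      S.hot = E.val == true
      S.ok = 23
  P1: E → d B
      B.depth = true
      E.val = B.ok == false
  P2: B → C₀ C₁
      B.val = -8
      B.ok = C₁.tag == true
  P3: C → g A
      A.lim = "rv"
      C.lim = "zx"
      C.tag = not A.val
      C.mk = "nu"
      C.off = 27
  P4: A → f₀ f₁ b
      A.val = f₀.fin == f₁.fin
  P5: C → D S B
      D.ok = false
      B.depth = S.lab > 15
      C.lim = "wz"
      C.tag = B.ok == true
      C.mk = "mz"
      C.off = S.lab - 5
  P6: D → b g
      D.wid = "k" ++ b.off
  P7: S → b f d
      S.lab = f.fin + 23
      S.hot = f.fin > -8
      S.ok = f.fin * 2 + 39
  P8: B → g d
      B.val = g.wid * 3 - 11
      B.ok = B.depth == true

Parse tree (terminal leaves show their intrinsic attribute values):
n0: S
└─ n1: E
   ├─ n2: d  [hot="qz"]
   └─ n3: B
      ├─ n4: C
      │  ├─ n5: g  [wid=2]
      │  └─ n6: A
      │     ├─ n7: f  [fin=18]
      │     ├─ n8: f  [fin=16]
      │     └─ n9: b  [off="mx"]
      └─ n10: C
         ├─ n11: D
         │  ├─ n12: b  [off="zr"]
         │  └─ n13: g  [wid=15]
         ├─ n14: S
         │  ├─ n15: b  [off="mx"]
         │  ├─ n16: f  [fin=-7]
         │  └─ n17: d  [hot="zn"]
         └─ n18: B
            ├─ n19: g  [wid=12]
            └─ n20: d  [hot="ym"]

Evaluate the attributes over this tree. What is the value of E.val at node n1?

1. n1.sig = "zz"  ["zz"]
2. n2.hot = "qz"  [terminal]
3. n3.depth = true  [true]
4. n5.wid = 2  [terminal]
5. n6.lim = "rv"  ["rv"]
6. n7.fin = 18  [terminal]
7. n8.fin = 16  [terminal]
8. n9.off = "mx"  [terminal]
9. n6.val = false  [f₀.fin == f₁.fin]
10. n4.lim = "zx"  ["zx"]
11. n4.tag = true  [not A.val]
12. n4.mk = "nu"  ["nu"]
13. n4.off = 27  [27]
14. n11.ok = false  [false]
15. n12.off = "zr"  [terminal]
16. n13.wid = 15  [terminal]
17. n11.wid = "kzr"  ["k" ++ b.off]
18. n15.off = "mx"  [terminal]
19. n16.fin = -7  [terminal]
20. n17.hot = "zn"  [terminal]
21. n14.lab = 16  [f.fin + 23]
22. n14.hot = true  [f.fin > -8]
23. n14.ok = 25  [f.fin * 2 + 39]
24. n18.depth = true  [S.lab > 15]
25. n19.wid = 12  [terminal]
26. n20.hot = "ym"  [terminal]
27. n18.val = 25  [g.wid * 3 - 11]
28. n18.ok = true  [B.depth == true]
29. n10.lim = "wz"  ["wz"]
30. n10.tag = true  [B.ok == true]
31. n10.mk = "mz"  ["mz"]
32. n10.off = 11  [S.lab - 5]
33. n3.val = -8  [-8]
34. n3.ok = true  [C₁.tag == true]
35. n1.val = false  [B.ok == false]
36. n0.lab = 25  [25]
37. n0.hot = false  [E.val == true]
38. n0.ok = 23  [23]

false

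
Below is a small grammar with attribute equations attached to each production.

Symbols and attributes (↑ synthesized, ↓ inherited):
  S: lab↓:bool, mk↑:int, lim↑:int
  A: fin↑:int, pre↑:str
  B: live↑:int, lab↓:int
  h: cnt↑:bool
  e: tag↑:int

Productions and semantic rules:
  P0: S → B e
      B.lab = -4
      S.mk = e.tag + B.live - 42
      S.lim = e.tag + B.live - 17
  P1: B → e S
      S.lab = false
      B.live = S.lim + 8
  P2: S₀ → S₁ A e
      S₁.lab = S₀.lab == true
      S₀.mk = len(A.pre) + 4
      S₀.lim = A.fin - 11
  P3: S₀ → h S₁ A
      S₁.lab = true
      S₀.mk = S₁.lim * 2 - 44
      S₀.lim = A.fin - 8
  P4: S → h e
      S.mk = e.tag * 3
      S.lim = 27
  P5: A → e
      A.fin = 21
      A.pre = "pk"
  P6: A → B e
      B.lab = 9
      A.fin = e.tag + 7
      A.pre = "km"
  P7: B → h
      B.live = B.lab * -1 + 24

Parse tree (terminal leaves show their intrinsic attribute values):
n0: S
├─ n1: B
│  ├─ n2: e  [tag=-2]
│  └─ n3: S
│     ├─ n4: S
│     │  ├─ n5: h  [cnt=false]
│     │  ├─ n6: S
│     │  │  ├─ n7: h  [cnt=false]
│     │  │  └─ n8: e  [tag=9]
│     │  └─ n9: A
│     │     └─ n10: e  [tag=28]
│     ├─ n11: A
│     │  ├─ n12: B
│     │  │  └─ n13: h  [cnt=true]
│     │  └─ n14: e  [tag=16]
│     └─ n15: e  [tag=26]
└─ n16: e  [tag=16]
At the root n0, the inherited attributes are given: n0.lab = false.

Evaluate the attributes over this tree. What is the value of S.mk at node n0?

1. n0.lab = false  [given at root]
2. n1.lab = -4  [-4]
3. n2.tag = -2  [terminal]
4. n3.lab = false  [false]
5. n4.lab = false  [S₀.lab == true]
6. n5.cnt = false  [terminal]
7. n6.lab = true  [true]
8. n7.cnt = false  [terminal]
9. n8.tag = 9  [terminal]
10. n6.mk = 27  [e.tag * 3]
11. n6.lim = 27  [27]
12. n10.tag = 28  [terminal]
13. n9.fin = 21  [21]
14. n9.pre = "pk"  ["pk"]
15. n4.mk = 10  [S₁.lim * 2 - 44]
16. n4.lim = 13  [A.fin - 8]
17. n12.lab = 9  [9]
18. n13.cnt = true  [terminal]
19. n12.live = 15  [B.lab * -1 + 24]
20. n14.tag = 16  [terminal]
21. n11.fin = 23  [e.tag + 7]
22. n11.pre = "km"  ["km"]
23. n15.tag = 26  [terminal]
24. n3.mk = 6  [len(A.pre) + 4]
25. n3.lim = 12  [A.fin - 11]
26. n1.live = 20  [S.lim + 8]
27. n16.tag = 16  [terminal]
28. n0.mk = -6  [e.tag + B.live - 42]
29. n0.lim = 19  [e.tag + B.live - 17]

-6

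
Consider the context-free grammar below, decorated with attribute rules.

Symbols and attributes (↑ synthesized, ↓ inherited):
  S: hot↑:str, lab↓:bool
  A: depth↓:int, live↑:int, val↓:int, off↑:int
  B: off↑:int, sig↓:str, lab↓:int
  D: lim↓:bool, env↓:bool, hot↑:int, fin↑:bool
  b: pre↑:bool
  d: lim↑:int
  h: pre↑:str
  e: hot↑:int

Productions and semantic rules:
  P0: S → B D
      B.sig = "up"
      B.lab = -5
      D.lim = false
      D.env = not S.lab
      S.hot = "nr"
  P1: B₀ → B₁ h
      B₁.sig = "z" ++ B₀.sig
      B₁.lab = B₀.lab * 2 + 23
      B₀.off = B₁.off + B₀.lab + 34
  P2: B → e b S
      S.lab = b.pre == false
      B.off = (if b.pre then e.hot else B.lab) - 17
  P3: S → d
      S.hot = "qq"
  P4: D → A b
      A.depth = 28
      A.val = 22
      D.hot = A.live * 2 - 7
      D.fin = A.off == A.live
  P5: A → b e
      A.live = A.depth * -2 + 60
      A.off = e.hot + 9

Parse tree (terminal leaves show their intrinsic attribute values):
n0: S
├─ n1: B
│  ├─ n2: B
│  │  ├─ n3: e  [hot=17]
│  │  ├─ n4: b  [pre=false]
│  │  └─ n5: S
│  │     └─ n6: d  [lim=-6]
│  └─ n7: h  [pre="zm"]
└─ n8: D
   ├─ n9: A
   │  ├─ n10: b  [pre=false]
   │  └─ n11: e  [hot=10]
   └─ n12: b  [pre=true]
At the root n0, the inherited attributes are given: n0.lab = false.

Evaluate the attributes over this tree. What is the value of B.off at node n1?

25

1. n0.lab = false  [given at root]
2. n1.sig = "up"  ["up"]
3. n1.lab = -5  [-5]
4. n2.sig = "zup"  ["z" ++ B₀.sig]
5. n2.lab = 13  [B₀.lab * 2 + 23]
6. n3.hot = 17  [terminal]
7. n4.pre = false  [terminal]
8. n5.lab = true  [b.pre == false]
9. n6.lim = -6  [terminal]
10. n5.hot = "qq"  ["qq"]
11. n2.off = -4  [(if b.pre then e.hot else B.lab) - 17]
12. n7.pre = "zm"  [terminal]
13. n1.off = 25  [B₁.off + B₀.lab + 34]
14. n8.lim = false  [false]
15. n8.env = true  [not S.lab]
16. n9.depth = 28  [28]
17. n9.val = 22  [22]
18. n10.pre = false  [terminal]
19. n11.hot = 10  [terminal]
20. n9.live = 4  [A.depth * -2 + 60]
21. n9.off = 19  [e.hot + 9]
22. n12.pre = true  [terminal]
23. n8.hot = 1  [A.live * 2 - 7]
24. n8.fin = false  [A.off == A.live]
25. n0.hot = "nr"  ["nr"]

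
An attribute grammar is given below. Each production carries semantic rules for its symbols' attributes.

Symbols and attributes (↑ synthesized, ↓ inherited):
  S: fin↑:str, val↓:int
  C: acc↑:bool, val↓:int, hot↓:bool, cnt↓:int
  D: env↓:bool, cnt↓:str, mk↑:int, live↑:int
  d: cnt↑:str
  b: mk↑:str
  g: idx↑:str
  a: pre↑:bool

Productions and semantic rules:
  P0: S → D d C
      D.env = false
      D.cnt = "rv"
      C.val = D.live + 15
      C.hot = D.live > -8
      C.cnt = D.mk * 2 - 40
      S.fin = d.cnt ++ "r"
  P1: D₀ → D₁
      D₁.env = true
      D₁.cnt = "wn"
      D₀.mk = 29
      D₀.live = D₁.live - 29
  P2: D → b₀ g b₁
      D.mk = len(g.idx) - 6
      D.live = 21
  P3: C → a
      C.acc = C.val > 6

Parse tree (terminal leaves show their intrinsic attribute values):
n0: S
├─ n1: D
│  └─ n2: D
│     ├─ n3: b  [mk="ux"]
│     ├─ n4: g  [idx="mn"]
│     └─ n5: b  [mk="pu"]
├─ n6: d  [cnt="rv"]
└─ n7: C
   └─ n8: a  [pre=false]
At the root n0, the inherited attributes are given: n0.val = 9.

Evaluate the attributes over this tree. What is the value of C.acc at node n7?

true

1. n0.val = 9  [given at root]
2. n1.env = false  [false]
3. n1.cnt = "rv"  ["rv"]
4. n2.env = true  [true]
5. n2.cnt = "wn"  ["wn"]
6. n3.mk = "ux"  [terminal]
7. n4.idx = "mn"  [terminal]
8. n5.mk = "pu"  [terminal]
9. n2.mk = -4  [len(g.idx) - 6]
10. n2.live = 21  [21]
11. n1.mk = 29  [29]
12. n1.live = -8  [D₁.live - 29]
13. n6.cnt = "rv"  [terminal]
14. n7.val = 7  [D.live + 15]
15. n7.hot = false  [D.live > -8]
16. n7.cnt = 18  [D.mk * 2 - 40]
17. n8.pre = false  [terminal]
18. n7.acc = true  [C.val > 6]
19. n0.fin = "rvr"  [d.cnt ++ "r"]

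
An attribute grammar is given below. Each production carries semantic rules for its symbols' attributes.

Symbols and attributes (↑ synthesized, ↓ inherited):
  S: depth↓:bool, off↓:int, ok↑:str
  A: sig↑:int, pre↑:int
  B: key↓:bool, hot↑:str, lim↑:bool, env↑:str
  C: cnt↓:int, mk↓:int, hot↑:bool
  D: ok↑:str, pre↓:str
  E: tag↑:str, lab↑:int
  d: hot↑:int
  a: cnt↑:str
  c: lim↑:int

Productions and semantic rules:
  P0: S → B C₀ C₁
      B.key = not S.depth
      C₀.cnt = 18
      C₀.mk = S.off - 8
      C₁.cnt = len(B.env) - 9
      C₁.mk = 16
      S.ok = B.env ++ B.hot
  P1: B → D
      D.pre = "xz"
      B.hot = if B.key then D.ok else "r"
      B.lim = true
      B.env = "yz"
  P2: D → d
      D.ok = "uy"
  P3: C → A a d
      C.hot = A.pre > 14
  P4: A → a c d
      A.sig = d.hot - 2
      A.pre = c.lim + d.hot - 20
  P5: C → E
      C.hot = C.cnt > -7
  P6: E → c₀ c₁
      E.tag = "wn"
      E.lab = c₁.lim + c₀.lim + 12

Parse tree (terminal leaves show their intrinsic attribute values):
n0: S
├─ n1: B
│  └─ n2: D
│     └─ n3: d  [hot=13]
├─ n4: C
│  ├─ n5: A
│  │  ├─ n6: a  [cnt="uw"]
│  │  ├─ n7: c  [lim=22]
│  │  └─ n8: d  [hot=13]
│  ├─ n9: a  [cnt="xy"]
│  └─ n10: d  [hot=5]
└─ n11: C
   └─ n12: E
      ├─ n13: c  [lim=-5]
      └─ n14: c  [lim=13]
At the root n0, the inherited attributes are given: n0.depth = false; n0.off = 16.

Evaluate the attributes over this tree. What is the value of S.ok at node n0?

"yzuy"

1. n0.depth = false  [given at root]
2. n0.off = 16  [given at root]
3. n1.key = true  [not S.depth]
4. n2.pre = "xz"  ["xz"]
5. n3.hot = 13  [terminal]
6. n2.ok = "uy"  ["uy"]
7. n1.hot = "uy"  [if B.key then D.ok else "r"]
8. n1.lim = true  [true]
9. n1.env = "yz"  ["yz"]
10. n4.cnt = 18  [18]
11. n4.mk = 8  [S.off - 8]
12. n6.cnt = "uw"  [terminal]
13. n7.lim = 22  [terminal]
14. n8.hot = 13  [terminal]
15. n5.sig = 11  [d.hot - 2]
16. n5.pre = 15  [c.lim + d.hot - 20]
17. n9.cnt = "xy"  [terminal]
18. n10.hot = 5  [terminal]
19. n4.hot = true  [A.pre > 14]
20. n11.cnt = -7  [len(B.env) - 9]
21. n11.mk = 16  [16]
22. n13.lim = -5  [terminal]
23. n14.lim = 13  [terminal]
24. n12.tag = "wn"  ["wn"]
25. n12.lab = 20  [c₁.lim + c₀.lim + 12]
26. n11.hot = false  [C.cnt > -7]
27. n0.ok = "yzuy"  [B.env ++ B.hot]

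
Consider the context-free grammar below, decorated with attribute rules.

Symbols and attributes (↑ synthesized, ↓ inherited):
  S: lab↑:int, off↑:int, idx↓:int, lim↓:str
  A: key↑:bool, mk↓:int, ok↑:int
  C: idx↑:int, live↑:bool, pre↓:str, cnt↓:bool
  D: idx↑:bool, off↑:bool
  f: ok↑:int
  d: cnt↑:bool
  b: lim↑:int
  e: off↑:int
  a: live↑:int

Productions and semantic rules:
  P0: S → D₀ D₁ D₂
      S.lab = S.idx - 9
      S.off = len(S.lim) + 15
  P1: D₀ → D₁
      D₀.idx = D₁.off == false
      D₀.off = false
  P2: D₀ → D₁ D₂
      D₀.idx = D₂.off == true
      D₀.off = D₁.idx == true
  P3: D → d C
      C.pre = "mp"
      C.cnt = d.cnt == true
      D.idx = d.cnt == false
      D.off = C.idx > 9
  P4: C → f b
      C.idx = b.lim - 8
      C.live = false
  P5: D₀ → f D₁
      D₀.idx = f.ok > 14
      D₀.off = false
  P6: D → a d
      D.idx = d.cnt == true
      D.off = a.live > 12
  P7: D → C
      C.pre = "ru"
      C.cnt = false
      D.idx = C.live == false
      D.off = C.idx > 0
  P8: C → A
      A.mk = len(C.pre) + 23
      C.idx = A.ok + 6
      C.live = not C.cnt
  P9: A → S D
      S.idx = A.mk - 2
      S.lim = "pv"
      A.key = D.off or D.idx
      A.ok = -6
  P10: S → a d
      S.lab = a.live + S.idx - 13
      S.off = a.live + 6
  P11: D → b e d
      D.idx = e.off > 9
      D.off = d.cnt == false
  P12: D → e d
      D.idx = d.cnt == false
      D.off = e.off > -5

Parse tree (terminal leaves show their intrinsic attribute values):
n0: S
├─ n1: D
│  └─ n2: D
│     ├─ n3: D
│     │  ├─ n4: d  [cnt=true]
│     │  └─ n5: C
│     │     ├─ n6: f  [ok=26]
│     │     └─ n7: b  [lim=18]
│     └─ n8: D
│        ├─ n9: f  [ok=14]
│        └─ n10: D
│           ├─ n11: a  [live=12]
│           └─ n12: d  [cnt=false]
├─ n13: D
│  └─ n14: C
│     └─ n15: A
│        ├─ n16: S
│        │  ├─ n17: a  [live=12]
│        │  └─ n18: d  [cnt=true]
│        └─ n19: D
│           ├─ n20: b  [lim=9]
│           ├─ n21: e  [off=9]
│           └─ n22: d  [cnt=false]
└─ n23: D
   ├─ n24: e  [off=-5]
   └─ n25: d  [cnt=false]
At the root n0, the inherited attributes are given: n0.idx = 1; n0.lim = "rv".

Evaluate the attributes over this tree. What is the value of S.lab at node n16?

22

1. n0.idx = 1  [given at root]
2. n0.lim = "rv"  [given at root]
3. n4.cnt = true  [terminal]
4. n5.pre = "mp"  ["mp"]
5. n5.cnt = true  [d.cnt == true]
6. n6.ok = 26  [terminal]
7. n7.lim = 18  [terminal]
8. n5.idx = 10  [b.lim - 8]
9. n5.live = false  [false]
10. n3.idx = false  [d.cnt == false]
11. n3.off = true  [C.idx > 9]
12. n9.ok = 14  [terminal]
13. n11.live = 12  [terminal]
14. n12.cnt = false  [terminal]
15. n10.idx = false  [d.cnt == true]
16. n10.off = false  [a.live > 12]
17. n8.idx = false  [f.ok > 14]
18. n8.off = false  [false]
19. n2.idx = false  [D₂.off == true]
20. n2.off = false  [D₁.idx == true]
21. n1.idx = true  [D₁.off == false]
22. n1.off = false  [false]
23. n14.pre = "ru"  ["ru"]
24. n14.cnt = false  [false]
25. n15.mk = 25  [len(C.pre) + 23]
26. n16.idx = 23  [A.mk - 2]
27. n16.lim = "pv"  ["pv"]
28. n17.live = 12  [terminal]
29. n18.cnt = true  [terminal]
30. n16.lab = 22  [a.live + S.idx - 13]
31. n16.off = 18  [a.live + 6]
32. n20.lim = 9  [terminal]
33. n21.off = 9  [terminal]
34. n22.cnt = false  [terminal]
35. n19.idx = false  [e.off > 9]
36. n19.off = true  [d.cnt == false]
37. n15.key = true  [D.off or D.idx]
38. n15.ok = -6  [-6]
39. n14.idx = 0  [A.ok + 6]
40. n14.live = true  [not C.cnt]
41. n13.idx = false  [C.live == false]
42. n13.off = false  [C.idx > 0]
43. n24.off = -5  [terminal]
44. n25.cnt = false  [terminal]
45. n23.idx = true  [d.cnt == false]
46. n23.off = false  [e.off > -5]
47. n0.lab = -8  [S.idx - 9]
48. n0.off = 17  [len(S.lim) + 15]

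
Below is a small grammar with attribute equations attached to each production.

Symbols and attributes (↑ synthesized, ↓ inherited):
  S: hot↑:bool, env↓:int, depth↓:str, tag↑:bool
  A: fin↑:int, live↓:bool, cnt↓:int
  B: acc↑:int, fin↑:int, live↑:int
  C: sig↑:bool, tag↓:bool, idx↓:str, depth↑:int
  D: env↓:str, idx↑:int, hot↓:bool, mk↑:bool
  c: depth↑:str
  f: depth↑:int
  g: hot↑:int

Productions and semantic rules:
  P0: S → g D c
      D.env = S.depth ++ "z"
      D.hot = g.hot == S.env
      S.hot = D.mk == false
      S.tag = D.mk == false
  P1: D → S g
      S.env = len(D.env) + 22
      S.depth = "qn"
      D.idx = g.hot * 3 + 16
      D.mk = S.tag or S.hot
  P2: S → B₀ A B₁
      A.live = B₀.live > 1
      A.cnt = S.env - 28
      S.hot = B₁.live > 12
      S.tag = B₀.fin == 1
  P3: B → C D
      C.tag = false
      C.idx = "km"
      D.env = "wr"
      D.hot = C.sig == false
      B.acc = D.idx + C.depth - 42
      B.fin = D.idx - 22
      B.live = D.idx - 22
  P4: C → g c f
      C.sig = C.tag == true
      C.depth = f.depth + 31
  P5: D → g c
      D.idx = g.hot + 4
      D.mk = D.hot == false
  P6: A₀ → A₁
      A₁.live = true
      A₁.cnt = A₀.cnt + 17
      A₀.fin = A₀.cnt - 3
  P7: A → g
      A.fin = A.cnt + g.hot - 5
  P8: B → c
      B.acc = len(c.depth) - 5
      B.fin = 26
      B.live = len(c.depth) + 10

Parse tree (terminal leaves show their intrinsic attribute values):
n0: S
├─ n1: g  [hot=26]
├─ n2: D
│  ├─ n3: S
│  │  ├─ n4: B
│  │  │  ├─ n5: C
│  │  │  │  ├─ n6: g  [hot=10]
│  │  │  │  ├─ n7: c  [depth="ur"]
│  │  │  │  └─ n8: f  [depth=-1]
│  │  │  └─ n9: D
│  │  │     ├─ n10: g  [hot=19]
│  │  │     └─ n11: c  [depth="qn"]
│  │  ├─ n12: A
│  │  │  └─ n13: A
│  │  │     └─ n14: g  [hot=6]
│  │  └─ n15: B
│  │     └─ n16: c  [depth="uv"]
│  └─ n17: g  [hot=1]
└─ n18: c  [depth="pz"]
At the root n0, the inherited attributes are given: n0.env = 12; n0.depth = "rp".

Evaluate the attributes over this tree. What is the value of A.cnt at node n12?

-3

1. n0.env = 12  [given at root]
2. n0.depth = "rp"  [given at root]
3. n1.hot = 26  [terminal]
4. n2.env = "rpz"  [S.depth ++ "z"]
5. n2.hot = false  [g.hot == S.env]
6. n3.env = 25  [len(D.env) + 22]
7. n3.depth = "qn"  ["qn"]
8. n5.tag = false  [false]
9. n5.idx = "km"  ["km"]
10. n6.hot = 10  [terminal]
11. n7.depth = "ur"  [terminal]
12. n8.depth = -1  [terminal]
13. n5.sig = false  [C.tag == true]
14. n5.depth = 30  [f.depth + 31]
15. n9.env = "wr"  ["wr"]
16. n9.hot = true  [C.sig == false]
17. n10.hot = 19  [terminal]
18. n11.depth = "qn"  [terminal]
19. n9.idx = 23  [g.hot + 4]
20. n9.mk = false  [D.hot == false]
21. n4.acc = 11  [D.idx + C.depth - 42]
22. n4.fin = 1  [D.idx - 22]
23. n4.live = 1  [D.idx - 22]
24. n12.live = false  [B₀.live > 1]
25. n12.cnt = -3  [S.env - 28]
26. n13.live = true  [true]
27. n13.cnt = 14  [A₀.cnt + 17]
28. n14.hot = 6  [terminal]
29. n13.fin = 15  [A.cnt + g.hot - 5]
30. n12.fin = -6  [A₀.cnt - 3]
31. n16.depth = "uv"  [terminal]
32. n15.acc = -3  [len(c.depth) - 5]
33. n15.fin = 26  [26]
34. n15.live = 12  [len(c.depth) + 10]
35. n3.hot = false  [B₁.live > 12]
36. n3.tag = true  [B₀.fin == 1]
37. n17.hot = 1  [terminal]
38. n2.idx = 19  [g.hot * 3 + 16]
39. n2.mk = true  [S.tag or S.hot]
40. n18.depth = "pz"  [terminal]
41. n0.hot = false  [D.mk == false]
42. n0.tag = false  [D.mk == false]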